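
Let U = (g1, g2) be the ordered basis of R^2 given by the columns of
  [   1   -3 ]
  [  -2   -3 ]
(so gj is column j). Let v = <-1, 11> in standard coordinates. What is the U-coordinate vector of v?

Write v = c_1 g1 + c_2 g2 and solve for the c_i.
System: c_1 - 3c_2 = -1, -2c_1 - 3c_2 = 11; solving gives c_1 = -4, c_2 = -1.
Check: -4g1 - g2 = <-1, 11>.

<-4, -1>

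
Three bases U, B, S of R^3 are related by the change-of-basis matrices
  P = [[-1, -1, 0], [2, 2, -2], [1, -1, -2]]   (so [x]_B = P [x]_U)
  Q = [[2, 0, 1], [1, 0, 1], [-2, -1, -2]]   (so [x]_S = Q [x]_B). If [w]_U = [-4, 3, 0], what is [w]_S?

Apply P to get B-coordinates [1, -2, -7], then Q to get S-coordinates.
The result is [w]_S = [-5, -6, 14].

[-5, -6, 14]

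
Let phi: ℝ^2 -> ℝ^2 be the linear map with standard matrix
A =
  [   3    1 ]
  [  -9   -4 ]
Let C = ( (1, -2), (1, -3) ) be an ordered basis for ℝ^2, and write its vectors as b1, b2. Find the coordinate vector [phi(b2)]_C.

Column 2 of [phi]_C is the C-coordinate vector of phi(b2).
In standard coordinates phi(b2) = A b2 = (0, 3).
Converting to C: (0, 3) = 3b1 - 3b2, so the coordinate vector is (3, -3).

(3, -3)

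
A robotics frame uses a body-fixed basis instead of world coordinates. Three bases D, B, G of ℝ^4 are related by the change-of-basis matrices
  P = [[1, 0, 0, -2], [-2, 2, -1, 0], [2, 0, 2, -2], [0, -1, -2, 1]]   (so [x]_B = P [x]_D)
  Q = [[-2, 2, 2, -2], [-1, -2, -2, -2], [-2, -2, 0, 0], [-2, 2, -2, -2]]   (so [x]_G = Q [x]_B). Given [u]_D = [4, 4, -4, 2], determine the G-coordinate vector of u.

[-12, -12, -8, 4]

Composing the changes, [u]_G = Q P [u]_D.
Q P = [[-2, 6, 6, -2], [-1, -2, 2, 4], [2, -4, 2, 4], [-10, 6, -2, 6]]; applying this to [4, 4, -4, 2] gives [-12, -12, -8, 4].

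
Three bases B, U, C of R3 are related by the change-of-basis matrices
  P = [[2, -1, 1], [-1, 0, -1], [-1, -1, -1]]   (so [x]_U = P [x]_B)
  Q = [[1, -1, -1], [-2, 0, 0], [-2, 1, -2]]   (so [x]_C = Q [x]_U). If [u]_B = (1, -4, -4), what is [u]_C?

(-8, -4, -15)

First [u]_U = P [u]_B = (2, 3, 7).
Then [u]_C = Q [u]_U = (-8, -4, -15).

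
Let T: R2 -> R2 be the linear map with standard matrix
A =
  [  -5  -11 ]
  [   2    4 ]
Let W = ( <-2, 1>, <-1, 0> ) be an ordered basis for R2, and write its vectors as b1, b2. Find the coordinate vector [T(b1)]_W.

Compute T(b1) = A b1 = <-1, 0> in standard coordinates.
Then write this in W-coordinates: solve for y in y_1 b1 + y_2 b2 = <-1, 0>.
This gives y = <0, 1>, which is column 1 of [T]_W.

<0, 1>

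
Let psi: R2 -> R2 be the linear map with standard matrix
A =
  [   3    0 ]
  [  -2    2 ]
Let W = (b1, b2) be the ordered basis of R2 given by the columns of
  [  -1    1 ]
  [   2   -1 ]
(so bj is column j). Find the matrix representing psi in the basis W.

[[3, -1], [0, 2]]

The j-th column of [psi]_W is [psi(bj)]_W.
psi(b1) = A b1 = <-3, 6> = 3b1 + 0·b2, so column 1 is <3, 0>.
Repeating for b2 and assembling the columns gives [[3, -1], [0, 2]].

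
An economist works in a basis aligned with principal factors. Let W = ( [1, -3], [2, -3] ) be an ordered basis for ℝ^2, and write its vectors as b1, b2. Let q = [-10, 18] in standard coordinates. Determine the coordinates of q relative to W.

[-2, -4]

[q]_W is the unique c with M c = q, where M has columns b1, b2.
System: c_1 + 2c_2 = -10, -3c_1 - 3c_2 = 18; solving gives c_1 = -2, c_2 = -4.
Check: -2b1 - 4b2 = [-10, 18].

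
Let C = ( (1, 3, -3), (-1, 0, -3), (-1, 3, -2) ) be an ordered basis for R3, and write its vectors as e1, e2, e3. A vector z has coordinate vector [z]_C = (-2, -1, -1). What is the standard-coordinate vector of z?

z = M [z]_C, where M has columns e1, ..., e3.
Carrying out the matrix-vector product, z = (0, -9, 11).

(0, -9, 11)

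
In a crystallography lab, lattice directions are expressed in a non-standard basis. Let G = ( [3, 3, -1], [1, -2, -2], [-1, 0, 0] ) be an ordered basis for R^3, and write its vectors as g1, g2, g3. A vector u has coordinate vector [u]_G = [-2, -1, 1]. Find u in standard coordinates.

[-8, -4, 4]

By definition u = -2g1 - g2 + g3.
Summing componentwise gives [-8, -4, 4].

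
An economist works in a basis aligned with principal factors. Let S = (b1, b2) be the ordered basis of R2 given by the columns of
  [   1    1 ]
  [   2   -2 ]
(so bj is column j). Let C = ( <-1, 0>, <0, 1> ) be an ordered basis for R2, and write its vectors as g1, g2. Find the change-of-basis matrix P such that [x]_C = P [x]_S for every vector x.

Take x = bj: its S-coordinates are the j-th standard unit vector, so P e_j — column j of P — equals [bj]_C.
b1 = -g1 + 2g2, giving column 1 = <-1, 2>; repeating for each j gives P = [[-1, -1], [2, -2]].

[[-1, -1], [2, -2]]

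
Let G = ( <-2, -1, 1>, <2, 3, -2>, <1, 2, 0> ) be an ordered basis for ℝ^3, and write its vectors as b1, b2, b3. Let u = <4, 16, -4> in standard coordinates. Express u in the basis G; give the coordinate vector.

We seek scalars with c_1 b1 + ... + c_3 b3 = u; equivalently solve M c = u where the columns of M are b1, ..., b3.
Row-reducing the augmented matrix [M | u] gives c = (4, 4, 4).
Check: 4b1 + 4b2 + 4b3 = <4, 16, -4>.

<4, 4, 4>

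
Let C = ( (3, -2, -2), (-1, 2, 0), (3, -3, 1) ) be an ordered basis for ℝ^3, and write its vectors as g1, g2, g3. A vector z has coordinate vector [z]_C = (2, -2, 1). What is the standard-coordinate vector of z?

z = M [z]_C, where M has columns g1, ..., g3.
Carrying out the matrix-vector product, z = (11, -11, -3).

(11, -11, -3)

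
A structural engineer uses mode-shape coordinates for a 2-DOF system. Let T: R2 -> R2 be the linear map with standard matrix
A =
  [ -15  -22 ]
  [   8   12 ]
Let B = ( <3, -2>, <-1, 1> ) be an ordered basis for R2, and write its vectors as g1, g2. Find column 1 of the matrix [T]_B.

Compute T(g1) = A g1 = <-1, 0> in standard coordinates.
Then write this in B-coordinates: solve for y in y_1 g1 + y_2 g2 = <-1, 0>.
This gives y = <-1, -2>, which is column 1 of [T]_B.

<-1, -2>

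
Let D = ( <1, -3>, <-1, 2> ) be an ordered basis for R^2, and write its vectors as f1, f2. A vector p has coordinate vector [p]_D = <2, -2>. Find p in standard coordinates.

By definition p = 2f1 - 2f2.
Summing componentwise gives <4, -10>.

<4, -10>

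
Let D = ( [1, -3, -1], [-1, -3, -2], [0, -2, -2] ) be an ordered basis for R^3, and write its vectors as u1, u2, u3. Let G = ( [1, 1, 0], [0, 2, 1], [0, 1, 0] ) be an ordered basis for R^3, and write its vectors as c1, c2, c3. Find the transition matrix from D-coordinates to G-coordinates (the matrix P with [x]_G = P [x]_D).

Column j of P is [uj]_G, since P maps D-coordinates to G-coordinates.
Expressing u1 in G: u1 = c1 - c2 - 2c3, so column 1 of P is [1, -1, -2].
Doing the same for each uj gives P = [[1, -1, 0], [-1, -2, -2], [-2, 2, 2]].

[[1, -1, 0], [-1, -2, -2], [-2, 2, 2]]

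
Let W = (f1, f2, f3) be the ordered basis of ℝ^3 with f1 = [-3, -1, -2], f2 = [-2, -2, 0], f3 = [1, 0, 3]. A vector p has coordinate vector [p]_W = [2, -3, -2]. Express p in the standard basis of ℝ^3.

p = M [p]_W, where M has columns f1, ..., f3.
Carrying out the matrix-vector product, p = [-2, 4, -10].

[-2, 4, -10]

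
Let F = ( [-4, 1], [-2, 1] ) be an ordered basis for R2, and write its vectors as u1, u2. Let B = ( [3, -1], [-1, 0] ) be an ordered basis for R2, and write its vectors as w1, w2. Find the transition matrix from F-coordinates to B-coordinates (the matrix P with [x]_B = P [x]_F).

Take x = uj: its F-coordinates are the j-th standard unit vector, so P e_j — column j of P — equals [uj]_B.
u1 = -w1 + w2, giving column 1 = [-1, 1]; repeating for each j gives P = [[-1, -1], [1, -1]].

[[-1, -1], [1, -1]]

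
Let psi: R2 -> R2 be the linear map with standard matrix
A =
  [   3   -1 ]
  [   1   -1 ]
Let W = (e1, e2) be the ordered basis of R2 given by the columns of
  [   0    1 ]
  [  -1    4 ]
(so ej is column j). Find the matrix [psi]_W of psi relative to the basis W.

Let P have columns e1, e2. Then [psi]_W = P^(-1) A P.
Here det P = 1, so P^(-1) is integer; computing A P first and then P^(-1)(A P) gives [[3, -1], [1, -1]].

[[3, -1], [1, -1]]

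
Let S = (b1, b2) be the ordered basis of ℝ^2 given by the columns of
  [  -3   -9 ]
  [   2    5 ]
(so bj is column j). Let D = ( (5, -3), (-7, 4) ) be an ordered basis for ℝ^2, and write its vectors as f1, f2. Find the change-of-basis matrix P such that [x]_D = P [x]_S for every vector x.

[[-2, 1], [-1, 2]]

Let M have columns bj and N have columns fj. Then for every x, N [x]_D = x = M [x]_S, so P = N^(-1) M.
Since det N = -1, N^(-1) has integer entries; multiplying gives P = [[-2, 1], [-1, 2]].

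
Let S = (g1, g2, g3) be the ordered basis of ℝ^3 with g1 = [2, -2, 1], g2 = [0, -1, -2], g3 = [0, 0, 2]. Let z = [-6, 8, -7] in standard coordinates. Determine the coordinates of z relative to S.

[-3, -2, -4]

We seek scalars with c_1 g1 + ... + c_3 g3 = z; equivalently solve M c = z where the columns of M are g1, ..., g3.
Gaussian elimination on [M | z] yields c = (-3, -2, -4).
Check: -3g1 - 2g2 - 4g3 = [-6, 8, -7].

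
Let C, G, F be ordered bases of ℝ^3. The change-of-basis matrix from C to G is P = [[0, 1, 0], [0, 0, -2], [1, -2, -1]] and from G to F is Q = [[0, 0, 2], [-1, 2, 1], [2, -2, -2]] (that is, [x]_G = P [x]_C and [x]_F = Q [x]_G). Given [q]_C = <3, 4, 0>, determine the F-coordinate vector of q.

<-10, -9, 18>

Apply P to get G-coordinates <4, 0, -5>, then Q to get F-coordinates.
The result is [q]_F = <-10, -9, 18>.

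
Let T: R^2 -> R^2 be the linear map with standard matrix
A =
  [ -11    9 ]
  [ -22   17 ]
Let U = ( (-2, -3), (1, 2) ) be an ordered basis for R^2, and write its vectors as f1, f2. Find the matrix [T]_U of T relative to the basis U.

[[3, -2], [1, 3]]

Let P have columns f1, f2. Then [T]_U = P^(-1) A P.
Here det P = -1, so P^(-1) is integer; computing A P first and then P^(-1)(A P) gives [[3, -2], [1, 3]].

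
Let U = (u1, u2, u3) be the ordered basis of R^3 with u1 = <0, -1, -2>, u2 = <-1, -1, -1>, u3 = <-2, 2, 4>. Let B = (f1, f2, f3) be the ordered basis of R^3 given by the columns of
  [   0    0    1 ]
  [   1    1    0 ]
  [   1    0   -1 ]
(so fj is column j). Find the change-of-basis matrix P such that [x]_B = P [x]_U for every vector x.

[[-2, -2, 2], [1, 1, 0], [0, -1, -2]]

Take x = uj: its U-coordinates are the j-th standard unit vector, so P e_j — column j of P — equals [uj]_B.
u1 = -2f1 + f2 + 0·f3, giving column 1 = <-2, 1, 0>; repeating for each j gives P = [[-2, -2, 2], [1, 1, 0], [0, -1, -2]].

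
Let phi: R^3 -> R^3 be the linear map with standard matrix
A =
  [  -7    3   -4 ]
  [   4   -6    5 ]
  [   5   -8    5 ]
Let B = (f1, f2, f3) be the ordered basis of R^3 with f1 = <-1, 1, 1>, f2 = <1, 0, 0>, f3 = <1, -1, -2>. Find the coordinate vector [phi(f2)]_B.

Column 2 of [phi]_B is the B-coordinate vector of phi(f2).
In standard coordinates phi(f2) = A f2 = <-7, 4, 5>.
Converting to B: <-7, 4, 5> = 3f1 - 3f2 - f3, so the coordinate vector is <3, -3, -1>.

<3, -3, -1>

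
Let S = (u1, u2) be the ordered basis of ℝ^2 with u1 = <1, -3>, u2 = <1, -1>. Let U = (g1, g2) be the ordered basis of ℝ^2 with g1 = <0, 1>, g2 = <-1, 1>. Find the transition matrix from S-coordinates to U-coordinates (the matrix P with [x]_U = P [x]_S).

[[-2, 0], [-1, -1]]

Take x = uj: its S-coordinates are the j-th standard unit vector, so P e_j — column j of P — equals [uj]_U.
u1 = -2g1 - g2, giving column 1 = <-2, -1>; repeating for each j gives P = [[-2, 0], [-1, -1]].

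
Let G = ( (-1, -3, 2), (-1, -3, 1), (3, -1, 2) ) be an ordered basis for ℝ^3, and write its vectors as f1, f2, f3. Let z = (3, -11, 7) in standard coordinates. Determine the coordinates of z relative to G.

We seek scalars with c_1 f1 + ... + c_3 f3 = z; equivalently solve M c = z where the columns of M are f1, ..., f3.
Row-reducing the augmented matrix [M | z] gives c = (0, 3, 2).
Check: 0·f1 + 3f2 + 2f3 = (3, -11, 7).

(0, 3, 2)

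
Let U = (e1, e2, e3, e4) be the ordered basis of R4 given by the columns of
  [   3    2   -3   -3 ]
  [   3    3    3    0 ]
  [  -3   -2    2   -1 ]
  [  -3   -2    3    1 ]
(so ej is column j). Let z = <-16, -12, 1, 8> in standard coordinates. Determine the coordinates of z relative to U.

<-1, -2, -1, 4>

We seek scalars with c_1 e1 + ... + c_4 e4 = z; equivalently solve M c = z where the columns of M are e1, ..., e4.
Solving this 4x4 system gives c = (-1, -2, -1, 4).
Check: -e1 - 2e2 - e3 + 4e4 = <-16, -12, 1, 8>.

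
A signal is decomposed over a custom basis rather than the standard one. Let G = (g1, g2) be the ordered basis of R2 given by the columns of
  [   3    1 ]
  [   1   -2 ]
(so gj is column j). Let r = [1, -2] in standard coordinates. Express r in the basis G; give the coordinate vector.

Write r = c_1 g1 + c_2 g2 and solve for the c_i.
System: 3c_1 + c_2 = 1, c_1 - 2c_2 = -2; solving gives c_1 = 0, c_2 = 1.
Check: 0·g1 + g2 = [1, -2].

[0, 1]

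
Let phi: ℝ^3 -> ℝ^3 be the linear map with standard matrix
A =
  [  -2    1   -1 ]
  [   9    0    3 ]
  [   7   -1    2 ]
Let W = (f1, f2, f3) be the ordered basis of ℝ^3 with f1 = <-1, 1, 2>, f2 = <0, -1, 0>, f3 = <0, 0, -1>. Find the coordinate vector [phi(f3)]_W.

<-1, 2, 0>

Compute phi(f3) = A f3 = <1, -3, -2> in standard coordinates.
Then write this in W-coordinates: solve for y in y_1 f1 + ... + y_3 f3 = <1, -3, -2>.
This gives y = <-1, 2, 0>, which is column 3 of [phi]_W.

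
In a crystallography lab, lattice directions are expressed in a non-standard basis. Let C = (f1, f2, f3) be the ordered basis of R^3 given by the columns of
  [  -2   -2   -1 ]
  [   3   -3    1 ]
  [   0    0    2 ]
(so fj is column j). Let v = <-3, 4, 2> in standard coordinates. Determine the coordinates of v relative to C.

<1, 0, 1>

We seek scalars with c_1 f1 + ... + c_3 f3 = v; equivalently solve M c = v where the columns of M are f1, ..., f3.
Gaussian elimination on [M | v] yields c = (1, 0, 1).
Check: f1 + 0·f2 + f3 = <-3, 4, 2>.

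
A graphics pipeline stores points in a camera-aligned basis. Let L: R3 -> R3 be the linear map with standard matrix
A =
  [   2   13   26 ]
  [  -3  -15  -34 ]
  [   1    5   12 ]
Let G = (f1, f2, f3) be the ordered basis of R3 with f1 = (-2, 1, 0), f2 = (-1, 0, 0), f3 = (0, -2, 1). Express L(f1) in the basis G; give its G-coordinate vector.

Compute L(f1) = A f1 = (9, -9, 3) in standard coordinates.
Then write this in G-coordinates: solve for y in y_1 f1 + ... + y_3 f3 = (9, -9, 3).
This gives y = (-3, -3, 3), which is column 1 of [L]_G.

(-3, -3, 3)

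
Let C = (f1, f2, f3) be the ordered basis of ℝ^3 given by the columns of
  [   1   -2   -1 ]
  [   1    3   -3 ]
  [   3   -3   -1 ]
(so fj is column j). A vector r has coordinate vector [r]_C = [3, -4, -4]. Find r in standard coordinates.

The coordinates say r = 3f1 - 4f2 - 4f3; adding the scaled basis vectors gives [15, 3, 25].

[15, 3, 25]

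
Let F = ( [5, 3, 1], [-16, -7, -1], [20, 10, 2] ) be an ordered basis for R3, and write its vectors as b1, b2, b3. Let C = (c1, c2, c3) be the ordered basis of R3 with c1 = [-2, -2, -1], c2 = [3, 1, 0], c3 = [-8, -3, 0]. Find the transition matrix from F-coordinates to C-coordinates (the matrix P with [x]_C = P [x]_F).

Column j of P is [bj]_C, since P maps F-coordinates to C-coordinates.
Expressing b1 in C: b1 = -c1 + c2 + 0·c3, so column 1 of P is [-1, 1, 0].
Doing the same for each bj gives P = [[-1, 1, -2], [1, -2, 0], [0, 1, -2]].

[[-1, 1, -2], [1, -2, 0], [0, 1, -2]]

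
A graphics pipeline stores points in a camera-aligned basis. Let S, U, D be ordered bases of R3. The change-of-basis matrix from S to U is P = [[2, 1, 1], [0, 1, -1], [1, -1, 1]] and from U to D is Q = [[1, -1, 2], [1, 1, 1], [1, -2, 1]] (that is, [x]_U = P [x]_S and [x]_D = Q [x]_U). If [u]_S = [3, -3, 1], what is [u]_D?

[22, 7, 19]

First [u]_U = P [u]_S = [4, -4, 7].
Then [u]_D = Q [u]_U = [22, 7, 19].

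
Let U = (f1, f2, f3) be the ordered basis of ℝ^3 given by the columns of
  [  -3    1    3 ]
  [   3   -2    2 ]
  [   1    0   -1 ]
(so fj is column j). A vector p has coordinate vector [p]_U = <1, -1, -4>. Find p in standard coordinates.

By definition p = f1 - f2 - 4f3.
Summing componentwise gives <-16, -3, 5>.

<-16, -3, 5>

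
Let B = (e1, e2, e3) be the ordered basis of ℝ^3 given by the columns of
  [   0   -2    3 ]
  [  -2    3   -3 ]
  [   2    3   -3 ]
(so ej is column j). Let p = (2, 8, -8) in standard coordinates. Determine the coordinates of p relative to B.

(-4, 2, 2)

[p]_B is the unique c with M c = p, where M has columns e1, ..., e3.
Row-reducing the augmented matrix [M | p] gives c = (-4, 2, 2).
Check: -4e1 + 2e2 + 2e3 = (2, 8, -8).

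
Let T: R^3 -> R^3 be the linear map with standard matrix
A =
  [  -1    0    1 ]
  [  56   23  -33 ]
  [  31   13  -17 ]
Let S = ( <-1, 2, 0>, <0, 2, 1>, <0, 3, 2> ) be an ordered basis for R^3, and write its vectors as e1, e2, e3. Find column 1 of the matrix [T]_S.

Compute T(e1) = A e1 = <1, -10, -5> in standard coordinates.
Then write this in S-coordinates: solve for y in y_1 e1 + ... + y_3 e3 = <1, -10, -5>.
This gives y = <-1, -1, -2>, which is column 1 of [T]_S.

<-1, -1, -2>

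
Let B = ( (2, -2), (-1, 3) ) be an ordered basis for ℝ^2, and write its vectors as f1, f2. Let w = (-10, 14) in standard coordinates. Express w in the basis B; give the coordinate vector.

(-4, 2)

[w]_B is the unique c with M c = w, where M has columns f1, f2.
System: 2c_1 - c_2 = -10, -2c_1 + 3c_2 = 14; solving gives c_1 = -4, c_2 = 2.
Check: -4f1 + 2f2 = (-10, 14).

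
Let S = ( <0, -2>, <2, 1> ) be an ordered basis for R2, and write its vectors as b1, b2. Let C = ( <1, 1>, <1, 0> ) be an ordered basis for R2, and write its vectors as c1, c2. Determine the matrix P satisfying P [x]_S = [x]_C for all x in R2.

[[-2, 1], [2, 1]]

Let M have columns bj and N have columns cj. Then for every x, N [x]_C = x = M [x]_S, so P = N^(-1) M.
Since det N = -1, N^(-1) has integer entries; multiplying gives P = [[-2, 1], [2, 1]].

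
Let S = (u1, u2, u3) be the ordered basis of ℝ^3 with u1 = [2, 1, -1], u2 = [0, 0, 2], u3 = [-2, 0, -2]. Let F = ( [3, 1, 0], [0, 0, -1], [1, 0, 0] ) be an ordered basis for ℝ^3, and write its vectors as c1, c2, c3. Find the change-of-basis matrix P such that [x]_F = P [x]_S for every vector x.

[[1, 0, 0], [1, -2, 2], [-1, 0, -2]]

Column j of P is [uj]_F, since P maps S-coordinates to F-coordinates.
Expressing u1 in F: u1 = c1 + c2 - c3, so column 1 of P is [1, 1, -1].
Doing the same for each uj gives P = [[1, 0, 0], [1, -2, 2], [-1, 0, -2]].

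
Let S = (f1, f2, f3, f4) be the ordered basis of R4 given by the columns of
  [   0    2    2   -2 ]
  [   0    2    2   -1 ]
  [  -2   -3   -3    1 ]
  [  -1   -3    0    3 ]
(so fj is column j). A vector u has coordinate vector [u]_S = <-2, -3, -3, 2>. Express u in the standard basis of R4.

<-16, -14, 24, 17>

u = M [u]_S, where M has columns f1, ..., f4.
Carrying out the matrix-vector product, u = <-16, -14, 24, 17>.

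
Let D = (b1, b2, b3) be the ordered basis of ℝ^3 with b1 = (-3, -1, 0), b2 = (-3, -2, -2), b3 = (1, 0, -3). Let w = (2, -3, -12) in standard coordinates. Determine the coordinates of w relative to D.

(-3, 3, 2)

[w]_D is the unique c with M c = w, where M has columns b1, ..., b3.
Gaussian elimination on [M | w] yields c = (-3, 3, 2).
Check: -3b1 + 3b2 + 2b3 = (2, -3, -12).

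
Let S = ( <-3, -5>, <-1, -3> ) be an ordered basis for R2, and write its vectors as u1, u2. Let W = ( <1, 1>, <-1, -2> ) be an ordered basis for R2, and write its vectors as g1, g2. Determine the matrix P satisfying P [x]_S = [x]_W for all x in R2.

[[-1, 1], [2, 2]]

Column j of P is [uj]_W, since P maps S-coordinates to W-coordinates.
Expressing u1 in W: u1 = -g1 + 2g2, so column 1 of P is <-1, 2>.
Doing the same for each uj gives P = [[-1, 1], [2, 2]].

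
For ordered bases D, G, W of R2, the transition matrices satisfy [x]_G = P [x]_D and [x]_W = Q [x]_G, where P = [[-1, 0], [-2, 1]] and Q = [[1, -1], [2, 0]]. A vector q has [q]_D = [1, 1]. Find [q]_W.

Apply P to get G-coordinates [-1, -1], then Q to get W-coordinates.
The result is [q]_W = [0, -2].

[0, -2]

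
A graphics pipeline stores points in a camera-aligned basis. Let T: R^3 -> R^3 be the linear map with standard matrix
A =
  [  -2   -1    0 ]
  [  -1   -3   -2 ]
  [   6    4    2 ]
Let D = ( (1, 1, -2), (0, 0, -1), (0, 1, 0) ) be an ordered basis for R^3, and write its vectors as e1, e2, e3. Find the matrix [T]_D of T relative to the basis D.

[[-3, 0, -1], [0, 2, -2], [3, 2, -2]]

The j-th column of [T]_D is [T(ej)]_D.
T(e1) = A e1 = (-3, 0, 6) = -3e1 + 0·e2 + 3e3, so column 1 is (-3, 0, 3).
Repeating for e2, e3 and assembling the columns gives [[-3, 0, -1], [0, 2, -2], [3, 2, -2]].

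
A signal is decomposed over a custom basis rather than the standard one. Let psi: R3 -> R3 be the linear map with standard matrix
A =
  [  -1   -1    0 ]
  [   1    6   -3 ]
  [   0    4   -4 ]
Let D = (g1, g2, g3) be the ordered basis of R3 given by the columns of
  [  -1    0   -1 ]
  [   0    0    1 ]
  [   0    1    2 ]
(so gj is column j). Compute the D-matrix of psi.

With P the matrix whose columns are g1, ..., g3, [psi]_D = P^(-1) A P.
Column by column: psi(g1) = A g1 = (1, -1, 0); its D-coordinates (0, 2, -1) give column 1.
Continuing for each basis vector yields [psi]_D = [[0, 3, 1], [2, 2, -2], [-1, -3, -1]].

[[0, 3, 1], [2, 2, -2], [-1, -3, -1]]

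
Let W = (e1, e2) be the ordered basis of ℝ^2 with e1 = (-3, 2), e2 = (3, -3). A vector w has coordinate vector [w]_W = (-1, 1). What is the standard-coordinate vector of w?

The coordinates say w = -e1 + e2; adding the scaled basis vectors gives (6, -5).

(6, -5)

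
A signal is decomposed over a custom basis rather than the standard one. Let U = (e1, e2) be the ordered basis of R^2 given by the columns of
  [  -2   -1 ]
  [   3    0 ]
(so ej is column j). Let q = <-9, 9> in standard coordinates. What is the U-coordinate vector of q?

[q]_U is the unique c with M c = q, where M has columns e1, e2.
System: -2c_1 - c_2 = -9, 3c_1 + 0c_2 = 9; solving gives c_1 = 3, c_2 = 3.
Check: 3e1 + 3e2 = <-9, 9>.

<3, 3>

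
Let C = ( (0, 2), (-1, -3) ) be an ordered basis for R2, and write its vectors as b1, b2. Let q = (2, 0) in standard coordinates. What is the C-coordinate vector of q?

(-3, -2)

Write q = c_1 b1 + c_2 b2 and solve for the c_i.
System: 0c_1 - c_2 = 2, 2c_1 - 3c_2 = 0; solving gives c_1 = -3, c_2 = -2.
Check: -3b1 - 2b2 = (2, 0).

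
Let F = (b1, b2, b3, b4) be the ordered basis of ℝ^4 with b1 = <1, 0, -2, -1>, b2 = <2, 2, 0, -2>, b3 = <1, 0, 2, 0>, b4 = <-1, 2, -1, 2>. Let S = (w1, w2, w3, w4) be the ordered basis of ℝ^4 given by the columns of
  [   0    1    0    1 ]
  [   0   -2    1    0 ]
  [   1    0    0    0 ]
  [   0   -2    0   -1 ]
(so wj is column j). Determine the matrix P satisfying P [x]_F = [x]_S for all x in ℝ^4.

Column j of P is [bj]_S, since P maps F-coordinates to S-coordinates.
Expressing b1 in S: b1 = -2w1 + 0·w2 + 0·w3 + w4, so column 1 of P is <-2, 0, 0, 1>.
Doing the same for each bj gives P = [[-2, 0, 2, -1], [0, 0, -1, -1], [0, 2, -2, 0], [1, 2, 2, 0]].

[[-2, 0, 2, -1], [0, 0, -1, -1], [0, 2, -2, 0], [1, 2, 2, 0]]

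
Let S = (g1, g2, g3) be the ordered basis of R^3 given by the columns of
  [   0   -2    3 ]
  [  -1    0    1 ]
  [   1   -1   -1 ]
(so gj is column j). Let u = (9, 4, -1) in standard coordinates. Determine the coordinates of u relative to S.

(-3, -3, 1)

Write u = c_1 g1 + ... + c_3 g3 and solve for the c_i.
Solving this 3x3 system gives c = (-3, -3, 1).
Check: -3g1 - 3g2 + g3 = (9, 4, -1).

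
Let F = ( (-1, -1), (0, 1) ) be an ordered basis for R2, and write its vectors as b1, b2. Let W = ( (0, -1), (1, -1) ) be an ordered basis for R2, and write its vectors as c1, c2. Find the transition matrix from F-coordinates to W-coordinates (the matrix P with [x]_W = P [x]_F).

[[2, -1], [-1, 0]]

Column j of P is [bj]_W, since P maps F-coordinates to W-coordinates.
Expressing b1 in W: b1 = 2c1 - c2, so column 1 of P is (2, -1).
Doing the same for each bj gives P = [[2, -1], [-1, 0]].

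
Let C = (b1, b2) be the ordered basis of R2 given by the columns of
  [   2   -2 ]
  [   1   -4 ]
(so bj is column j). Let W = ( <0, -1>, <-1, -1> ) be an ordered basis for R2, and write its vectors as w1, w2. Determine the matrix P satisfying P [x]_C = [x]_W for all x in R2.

Let M have columns bj and N have columns wj. Then for every x, N [x]_W = x = M [x]_C, so P = N^(-1) M.
Since det N = -1, N^(-1) has integer entries; multiplying gives P = [[1, 2], [-2, 2]].

[[1, 2], [-2, 2]]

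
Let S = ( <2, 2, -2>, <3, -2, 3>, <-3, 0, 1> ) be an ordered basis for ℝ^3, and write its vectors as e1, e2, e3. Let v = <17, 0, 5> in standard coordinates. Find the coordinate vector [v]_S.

<4, 4, 1>

We seek scalars with c_1 e1 + ... + c_3 e3 = v; equivalently solve M c = v where the columns of M are e1, ..., e3.
Row-reducing the augmented matrix [M | v] gives c = (4, 4, 1).
Check: 4e1 + 4e2 + e3 = <17, 0, 5>.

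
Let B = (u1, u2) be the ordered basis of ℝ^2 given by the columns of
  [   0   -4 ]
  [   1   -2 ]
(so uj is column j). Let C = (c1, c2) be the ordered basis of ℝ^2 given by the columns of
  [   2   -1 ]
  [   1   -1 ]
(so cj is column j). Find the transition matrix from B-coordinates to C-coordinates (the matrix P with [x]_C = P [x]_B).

[[-1, -2], [-2, 0]]

Column j of P is [uj]_C, since P maps B-coordinates to C-coordinates.
Expressing u1 in C: u1 = -c1 - 2c2, so column 1 of P is <-1, -2>.
Doing the same for each uj gives P = [[-1, -2], [-2, 0]].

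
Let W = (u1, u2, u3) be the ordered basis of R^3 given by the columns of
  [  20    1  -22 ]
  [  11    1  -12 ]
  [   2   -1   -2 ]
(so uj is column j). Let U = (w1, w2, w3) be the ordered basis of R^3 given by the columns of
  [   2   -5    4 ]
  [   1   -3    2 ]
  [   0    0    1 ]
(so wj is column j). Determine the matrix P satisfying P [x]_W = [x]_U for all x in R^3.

[[1, 0, -2], [-2, -1, 2], [2, -1, -2]]

Take x = uj: its W-coordinates are the j-th standard unit vector, so P e_j — column j of P — equals [uj]_U.
u1 = w1 - 2w2 + 2w3, giving column 1 = (1, -2, 2); repeating for each j gives P = [[1, 0, -2], [-2, -1, 2], [2, -1, -2]].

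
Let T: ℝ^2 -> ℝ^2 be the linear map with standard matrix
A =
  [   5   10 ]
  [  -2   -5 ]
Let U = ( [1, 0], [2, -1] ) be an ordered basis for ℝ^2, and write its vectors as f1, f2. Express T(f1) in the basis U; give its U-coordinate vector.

Column 1 of [T]_U is the U-coordinate vector of T(f1).
In standard coordinates T(f1) = A f1 = [5, -2].
Converting to U: [5, -2] = f1 + 2f2, so the coordinate vector is [1, 2].

[1, 2]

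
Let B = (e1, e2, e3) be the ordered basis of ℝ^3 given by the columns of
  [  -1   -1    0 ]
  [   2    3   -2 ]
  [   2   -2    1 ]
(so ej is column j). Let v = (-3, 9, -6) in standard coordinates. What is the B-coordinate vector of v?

(0, 3, 0)

[v]_B is the unique c with M c = v, where M has columns e1, ..., e3.
Row-reducing the augmented matrix [M | v] gives c = (0, 3, 0).
Check: 0·e1 + 3e2 + 0·e3 = (-3, 9, -6).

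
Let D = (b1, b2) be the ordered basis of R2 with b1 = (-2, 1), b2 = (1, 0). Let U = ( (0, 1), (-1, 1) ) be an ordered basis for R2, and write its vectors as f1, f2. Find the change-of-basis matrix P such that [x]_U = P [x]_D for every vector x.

Column j of P is [bj]_U, since P maps D-coordinates to U-coordinates.
Expressing b1 in U: b1 = -f1 + 2f2, so column 1 of P is (-1, 2).
Doing the same for each bj gives P = [[-1, 1], [2, -1]].

[[-1, 1], [2, -1]]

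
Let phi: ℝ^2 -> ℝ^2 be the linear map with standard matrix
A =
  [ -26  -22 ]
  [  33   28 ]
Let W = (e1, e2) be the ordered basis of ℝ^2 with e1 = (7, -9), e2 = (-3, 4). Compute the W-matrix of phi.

[[1, -1], [-3, 1]]

Let P have columns e1, e2. Then [phi]_W = P^(-1) A P.
Here det P = 1, so P^(-1) is integer; computing A P first and then P^(-1)(A P) gives [[1, -1], [-3, 1]].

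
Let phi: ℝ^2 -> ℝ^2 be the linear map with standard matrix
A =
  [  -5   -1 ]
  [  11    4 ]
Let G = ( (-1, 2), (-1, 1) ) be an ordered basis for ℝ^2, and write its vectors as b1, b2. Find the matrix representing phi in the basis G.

With P the matrix whose columns are b1, b2, [phi]_G = P^(-1) A P.
Column by column: phi(b1) = A b1 = (3, -3); its G-coordinates (0, -3) give column 1.
Continuing for each basis vector yields [phi]_G = [[0, -3], [-3, -1]].

[[0, -3], [-3, -1]]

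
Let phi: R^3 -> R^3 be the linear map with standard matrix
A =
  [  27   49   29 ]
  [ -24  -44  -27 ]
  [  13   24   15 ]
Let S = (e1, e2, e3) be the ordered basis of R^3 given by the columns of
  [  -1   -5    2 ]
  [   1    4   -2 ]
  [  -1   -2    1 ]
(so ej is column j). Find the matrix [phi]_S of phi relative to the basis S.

[[1, 0, 1], [0, -1, 2], [-3, -1, -2]]

Let P have columns e1, ..., e3. Then [phi]_S = P^(-1) A P.
Here det P = -1, so P^(-1) is integer; computing A P first and then P^(-1)(A P) gives [[1, 0, 1], [0, -1, 2], [-3, -1, -2]].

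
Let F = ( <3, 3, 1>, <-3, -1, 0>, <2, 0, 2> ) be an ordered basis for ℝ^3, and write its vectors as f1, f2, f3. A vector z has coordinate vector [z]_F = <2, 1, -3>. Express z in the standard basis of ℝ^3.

The coordinates say z = 2f1 + f2 - 3f3; adding the scaled basis vectors gives <-3, 5, -4>.

<-3, 5, -4>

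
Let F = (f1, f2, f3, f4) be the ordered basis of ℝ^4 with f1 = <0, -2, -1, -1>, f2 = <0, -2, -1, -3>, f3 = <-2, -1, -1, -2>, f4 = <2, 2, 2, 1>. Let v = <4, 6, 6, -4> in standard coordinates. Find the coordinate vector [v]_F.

<-2, 2, 2, 4>

[v]_F is the unique c with M c = v, where M has columns f1, ..., f4.
Gaussian elimination on [M | v] yields c = (-2, 2, 2, 4).
Check: -2f1 + 2f2 + 2f3 + 4f4 = <4, 6, 6, -4>.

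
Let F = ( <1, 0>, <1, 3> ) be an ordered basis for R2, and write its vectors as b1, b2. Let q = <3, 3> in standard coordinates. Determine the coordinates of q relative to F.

<2, 1>

Write q = c_1 b1 + c_2 b2 and solve for the c_i.
System: c_1 + c_2 = 3, 0c_1 + 3c_2 = 3; solving gives c_1 = 2, c_2 = 1.
Check: 2b1 + b2 = <3, 3>.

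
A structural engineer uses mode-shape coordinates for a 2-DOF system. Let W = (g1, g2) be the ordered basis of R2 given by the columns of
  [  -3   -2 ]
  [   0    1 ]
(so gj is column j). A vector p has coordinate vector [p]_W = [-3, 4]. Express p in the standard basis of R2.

The coordinates say p = -3g1 + 4g2; adding the scaled basis vectors gives [1, 4].

[1, 4]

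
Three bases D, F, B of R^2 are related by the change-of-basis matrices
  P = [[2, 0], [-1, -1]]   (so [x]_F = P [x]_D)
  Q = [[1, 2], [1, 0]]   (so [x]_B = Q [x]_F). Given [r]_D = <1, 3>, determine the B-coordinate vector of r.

<-6, 2>

Composing the changes, [r]_B = Q P [r]_D.
Q P = [[0, -2], [2, 0]]; applying this to <1, 3> gives <-6, 2>.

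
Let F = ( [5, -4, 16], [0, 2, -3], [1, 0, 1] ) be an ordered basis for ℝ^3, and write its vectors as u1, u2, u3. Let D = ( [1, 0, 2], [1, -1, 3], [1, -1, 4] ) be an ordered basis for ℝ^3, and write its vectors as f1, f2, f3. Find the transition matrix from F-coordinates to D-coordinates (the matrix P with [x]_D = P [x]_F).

Let M have columns uj and N have columns fj. Then for every x, N [x]_D = x = M [x]_F, so P = N^(-1) M.
Since det N = -1, N^(-1) has integer entries; multiplying gives P = [[1, 2, 1], [2, -1, 1], [2, -1, -1]].

[[1, 2, 1], [2, -1, 1], [2, -1, -1]]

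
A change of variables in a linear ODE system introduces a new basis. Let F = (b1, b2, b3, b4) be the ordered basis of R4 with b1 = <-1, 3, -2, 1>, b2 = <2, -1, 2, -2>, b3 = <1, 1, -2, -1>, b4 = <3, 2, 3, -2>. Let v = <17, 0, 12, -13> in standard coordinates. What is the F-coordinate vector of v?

Write v = c_1 b1 + ... + c_4 b4 and solve for the c_i.
Gaussian elimination on [M | v] yields c = (-4, -1, 3, 4).
Check: -4b1 - b2 + 3b3 + 4b4 = <17, 0, 12, -13>.

<-4, -1, 3, 4>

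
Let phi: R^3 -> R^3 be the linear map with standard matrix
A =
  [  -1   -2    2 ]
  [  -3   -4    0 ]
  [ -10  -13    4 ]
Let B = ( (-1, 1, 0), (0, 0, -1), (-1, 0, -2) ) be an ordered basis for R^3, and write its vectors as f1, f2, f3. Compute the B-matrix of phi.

[[-1, 0, 3], [-1, 0, -2], [2, 2, 0]]

With P the matrix whose columns are f1, ..., f3, [phi]_B = P^(-1) A P.
Column by column: phi(f1) = A f1 = (-1, -1, -3); its B-coordinates (-1, -1, 2) give column 1.
Continuing for each basis vector yields [phi]_B = [[-1, 0, 3], [-1, 0, -2], [2, 2, 0]].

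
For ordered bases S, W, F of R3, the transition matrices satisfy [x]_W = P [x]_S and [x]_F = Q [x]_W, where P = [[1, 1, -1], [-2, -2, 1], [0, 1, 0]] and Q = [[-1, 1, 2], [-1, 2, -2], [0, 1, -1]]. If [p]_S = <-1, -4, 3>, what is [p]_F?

<13, 42, 17>

Composing the changes, [p]_F = Q P [p]_S.
Q P = [[-3, -1, 2], [-5, -7, 3], [-2, -3, 1]]; applying this to <-1, -4, 3> gives <13, 42, 17>.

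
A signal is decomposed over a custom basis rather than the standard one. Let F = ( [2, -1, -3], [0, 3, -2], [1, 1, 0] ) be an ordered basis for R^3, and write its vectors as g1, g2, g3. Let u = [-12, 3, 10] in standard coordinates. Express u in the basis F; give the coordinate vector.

[u]_F is the unique c with M c = u, where M has columns g1, ..., g3.
Solving this 3x3 system gives c = (-4, 1, -4).
Check: -4g1 + g2 - 4g3 = [-12, 3, 10].

[-4, 1, -4]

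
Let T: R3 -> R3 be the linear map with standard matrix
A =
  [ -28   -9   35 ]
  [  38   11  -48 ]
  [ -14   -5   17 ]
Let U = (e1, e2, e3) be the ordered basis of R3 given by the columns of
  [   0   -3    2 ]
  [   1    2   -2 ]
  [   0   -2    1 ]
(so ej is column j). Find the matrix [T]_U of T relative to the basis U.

The j-th column of [T]_U is [T(ej)]_U.
T(e1) = A e1 = <-9, 11, -5> = 3e1 + e2 - 3e3, so column 1 is <3, 1, -3>.
Repeating for e2, e3 and assembling the columns gives [[3, 0, 2], [1, 0, -1], [-3, -2, -3]].

[[3, 0, 2], [1, 0, -1], [-3, -2, -3]]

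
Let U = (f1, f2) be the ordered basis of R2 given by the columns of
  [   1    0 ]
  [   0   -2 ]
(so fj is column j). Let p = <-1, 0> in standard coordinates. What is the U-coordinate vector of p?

<-1, 0>

Write p = c_1 f1 + c_2 f2 and solve for the c_i.
System: c_1 + 0c_2 = -1, 0c_1 - 2c_2 = 0; solving gives c_1 = -1, c_2 = 0.
Check: -f1 + 0·f2 = <-1, 0>.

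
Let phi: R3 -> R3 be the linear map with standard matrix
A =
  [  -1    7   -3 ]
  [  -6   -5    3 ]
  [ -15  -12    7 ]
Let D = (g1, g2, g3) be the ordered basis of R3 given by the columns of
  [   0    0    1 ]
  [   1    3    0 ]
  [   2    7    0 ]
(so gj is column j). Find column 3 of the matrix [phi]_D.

Compute phi(g3) = A g3 = [-1, -6, -15] in standard coordinates.
Then write this in D-coordinates: solve for y in y_1 g1 + ... + y_3 g3 = [-1, -6, -15].
This gives y = [3, -3, -1], which is column 3 of [phi]_D.

[3, -3, -1]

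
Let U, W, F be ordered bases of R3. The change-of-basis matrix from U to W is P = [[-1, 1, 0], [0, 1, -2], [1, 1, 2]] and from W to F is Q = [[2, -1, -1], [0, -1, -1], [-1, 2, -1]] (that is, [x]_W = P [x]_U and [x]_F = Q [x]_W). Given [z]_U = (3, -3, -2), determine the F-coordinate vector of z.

(-9, 3, 12)

Apply P to get W-coordinates (-6, 1, -4), then Q to get F-coordinates.
The result is [z]_F = (-9, 3, 12).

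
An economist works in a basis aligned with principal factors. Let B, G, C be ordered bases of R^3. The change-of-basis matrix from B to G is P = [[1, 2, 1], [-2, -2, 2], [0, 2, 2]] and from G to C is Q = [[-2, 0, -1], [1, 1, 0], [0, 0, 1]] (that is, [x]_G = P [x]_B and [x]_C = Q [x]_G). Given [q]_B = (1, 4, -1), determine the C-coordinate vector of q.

First [q]_G = P [q]_B = (8, -12, 6).
Then [q]_C = Q [q]_G = (-22, -4, 6).

(-22, -4, 6)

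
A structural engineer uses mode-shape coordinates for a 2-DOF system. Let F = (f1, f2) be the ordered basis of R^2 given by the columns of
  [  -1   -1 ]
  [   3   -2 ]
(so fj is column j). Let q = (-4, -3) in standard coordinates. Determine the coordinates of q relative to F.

We seek scalars with c_1 f1 + c_2 f2 = q; equivalently solve M c = q where the columns of M are f1, f2.
System: -c_1 - c_2 = -4, 3c_1 - 2c_2 = -3; solving gives c_1 = 1, c_2 = 3.
Check: f1 + 3f2 = (-4, -3).

(1, 3)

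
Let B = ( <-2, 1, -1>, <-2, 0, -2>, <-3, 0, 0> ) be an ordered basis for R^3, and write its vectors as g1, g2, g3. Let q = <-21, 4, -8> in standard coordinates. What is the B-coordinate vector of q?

<4, 2, 3>

We seek scalars with c_1 g1 + ... + c_3 g3 = q; equivalently solve M c = q where the columns of M are g1, ..., g3.
Gaussian elimination on [M | q] yields c = (4, 2, 3).
Check: 4g1 + 2g2 + 3g3 = <-21, 4, -8>.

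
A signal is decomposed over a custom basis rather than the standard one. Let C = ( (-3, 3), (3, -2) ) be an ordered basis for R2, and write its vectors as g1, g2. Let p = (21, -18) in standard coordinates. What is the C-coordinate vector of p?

Write p = c_1 g1 + c_2 g2 and solve for the c_i.
System: -3c_1 + 3c_2 = 21, 3c_1 - 2c_2 = -18; solving gives c_1 = -4, c_2 = 3.
Check: -4g1 + 3g2 = (21, -18).

(-4, 3)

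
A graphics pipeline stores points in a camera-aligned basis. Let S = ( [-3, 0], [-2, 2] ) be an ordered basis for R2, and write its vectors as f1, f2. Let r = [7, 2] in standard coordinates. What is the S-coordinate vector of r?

[-3, 1]

[r]_S is the unique c with M c = r, where M has columns f1, f2.
System: -3c_1 - 2c_2 = 7, 0c_1 + 2c_2 = 2; solving gives c_1 = -3, c_2 = 1.
Check: -3f1 + f2 = [7, 2].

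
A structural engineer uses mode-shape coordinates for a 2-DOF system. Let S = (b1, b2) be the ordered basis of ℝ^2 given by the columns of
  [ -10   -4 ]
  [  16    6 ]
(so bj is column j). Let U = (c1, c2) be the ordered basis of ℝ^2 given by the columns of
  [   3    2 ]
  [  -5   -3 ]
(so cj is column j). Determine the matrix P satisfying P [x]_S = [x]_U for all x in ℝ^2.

Take x = bj: its S-coordinates are the j-th standard unit vector, so P e_j — column j of P — equals [bj]_U.
b1 = -2c1 - 2c2, giving column 1 = (-2, -2); repeating for each j gives P = [[-2, 0], [-2, -2]].

[[-2, 0], [-2, -2]]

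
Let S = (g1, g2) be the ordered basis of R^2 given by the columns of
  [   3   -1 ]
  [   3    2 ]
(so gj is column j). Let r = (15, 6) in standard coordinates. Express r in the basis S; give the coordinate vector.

(4, -3)

[r]_S is the unique c with M c = r, where M has columns g1, g2.
System: 3c_1 - c_2 = 15, 3c_1 + 2c_2 = 6; solving gives c_1 = 4, c_2 = -3.
Check: 4g1 - 3g2 = (15, 6).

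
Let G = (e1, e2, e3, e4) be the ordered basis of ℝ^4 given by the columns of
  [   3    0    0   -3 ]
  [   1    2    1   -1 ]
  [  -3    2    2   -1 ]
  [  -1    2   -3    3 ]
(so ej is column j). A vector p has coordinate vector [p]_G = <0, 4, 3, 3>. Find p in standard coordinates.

The coordinates say p = 0·e1 + 4e2 + 3e3 + 3e4; adding the scaled basis vectors gives <-9, 8, 11, 8>.

<-9, 8, 11, 8>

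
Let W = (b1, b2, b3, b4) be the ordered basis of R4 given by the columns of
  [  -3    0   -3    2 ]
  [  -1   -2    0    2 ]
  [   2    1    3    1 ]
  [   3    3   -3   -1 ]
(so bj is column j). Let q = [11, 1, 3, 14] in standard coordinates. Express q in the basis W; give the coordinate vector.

Write q = c_1 b1 + ... + c_4 b4 and solve for the c_i.
Gaussian elimination on [M | q] yields c = (1, 3, -2, 4).
Check: b1 + 3b2 - 2b3 + 4b4 = [11, 1, 3, 14].

[1, 3, -2, 4]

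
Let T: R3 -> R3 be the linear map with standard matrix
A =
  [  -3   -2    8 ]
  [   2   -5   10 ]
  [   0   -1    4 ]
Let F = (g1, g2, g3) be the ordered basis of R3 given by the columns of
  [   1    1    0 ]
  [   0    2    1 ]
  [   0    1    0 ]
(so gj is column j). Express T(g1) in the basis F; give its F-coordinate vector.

<-3, 0, 2>

Column 1 of [T]_F is the F-coordinate vector of T(g1).
In standard coordinates T(g1) = A g1 = <-3, 2, 0>.
Converting to F: <-3, 2, 0> = -3g1 + 0·g2 + 2g3, so the coordinate vector is <-3, 0, 2>.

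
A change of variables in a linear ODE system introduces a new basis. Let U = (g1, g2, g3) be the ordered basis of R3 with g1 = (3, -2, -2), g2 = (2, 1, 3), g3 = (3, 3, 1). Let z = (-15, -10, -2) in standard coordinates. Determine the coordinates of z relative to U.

(-1, 0, -4)

We seek scalars with c_1 g1 + ... + c_3 g3 = z; equivalently solve M c = z where the columns of M are g1, ..., g3.
Row-reducing the augmented matrix [M | z] gives c = (-1, 0, -4).
Check: -g1 + 0·g2 - 4g3 = (-15, -10, -2).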